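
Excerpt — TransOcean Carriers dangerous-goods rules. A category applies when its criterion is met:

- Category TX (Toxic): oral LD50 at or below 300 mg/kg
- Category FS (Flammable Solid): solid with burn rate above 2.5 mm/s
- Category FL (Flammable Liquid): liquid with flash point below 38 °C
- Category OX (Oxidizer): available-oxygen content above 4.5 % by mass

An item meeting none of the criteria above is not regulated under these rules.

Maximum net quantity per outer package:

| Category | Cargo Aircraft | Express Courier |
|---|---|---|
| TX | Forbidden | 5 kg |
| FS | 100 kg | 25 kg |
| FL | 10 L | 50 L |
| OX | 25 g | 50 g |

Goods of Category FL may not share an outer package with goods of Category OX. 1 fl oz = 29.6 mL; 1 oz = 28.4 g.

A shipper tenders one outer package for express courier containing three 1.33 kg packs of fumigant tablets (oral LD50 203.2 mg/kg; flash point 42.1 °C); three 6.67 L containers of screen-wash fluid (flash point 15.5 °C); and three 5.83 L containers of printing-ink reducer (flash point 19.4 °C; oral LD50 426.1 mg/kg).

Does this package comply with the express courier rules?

With oral LD50 203.2 mg/kg (≤ 300 mg/kg), the fumigant tablets fall in Category TX.
With flash point 15.5 °C (< 38 °C), the screen-wash fluid falls in Category FL.
Flash point 19.4 °C meets the Category FL criterion (Flammable Liquid), so the printing-ink reducer is Category FL.
Total Category FL: (three 6.67 L containers = 20.01 L) + (three 5.83 L containers = 17.49 L) = 37.5 L.
That is within the Category FL express courier limit of 50 L.
Category TX quantity: three 1.33 kg packs = 3.99 kg.
3.99 kg is within the express courier limit of 5 kg for Category TX.
The segregation rule (Category FL with Category OX) does not apply to Category FL with Category TX.
Every hazard category is within its express courier limit and no segregation rule is violated.

Yes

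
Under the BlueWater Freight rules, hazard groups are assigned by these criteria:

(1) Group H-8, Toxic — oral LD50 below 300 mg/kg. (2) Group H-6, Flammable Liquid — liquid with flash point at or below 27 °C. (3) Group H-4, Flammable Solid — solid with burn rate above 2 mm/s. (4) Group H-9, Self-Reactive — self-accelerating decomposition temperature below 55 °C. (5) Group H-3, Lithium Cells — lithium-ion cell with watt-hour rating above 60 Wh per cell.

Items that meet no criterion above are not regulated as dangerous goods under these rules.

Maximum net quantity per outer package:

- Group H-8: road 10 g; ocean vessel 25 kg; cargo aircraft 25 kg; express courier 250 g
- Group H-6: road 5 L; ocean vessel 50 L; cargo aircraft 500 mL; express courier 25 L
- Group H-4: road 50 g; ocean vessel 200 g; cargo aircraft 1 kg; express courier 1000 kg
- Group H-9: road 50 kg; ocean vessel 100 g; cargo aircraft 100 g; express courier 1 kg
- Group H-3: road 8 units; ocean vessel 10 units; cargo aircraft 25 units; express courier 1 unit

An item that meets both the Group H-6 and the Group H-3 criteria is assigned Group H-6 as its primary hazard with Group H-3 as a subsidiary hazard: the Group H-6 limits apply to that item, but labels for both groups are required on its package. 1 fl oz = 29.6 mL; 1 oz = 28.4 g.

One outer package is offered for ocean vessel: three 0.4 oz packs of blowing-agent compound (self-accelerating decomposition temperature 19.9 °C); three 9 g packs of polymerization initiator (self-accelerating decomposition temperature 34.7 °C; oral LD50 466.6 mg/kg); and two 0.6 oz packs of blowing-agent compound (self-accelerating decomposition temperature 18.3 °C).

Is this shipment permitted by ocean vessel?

Yes

Blowing-agent compound: self-accelerating decomposition temperature 19.9 °C < 55 °C → Group H-9 (Self-Reactive).
Polymerization initiator: self-accelerating decomposition temperature 34.7 °C < 55 °C → Group H-9 (Self-Reactive).
The blowing-agent compound has self-accelerating decomposition temperature 18.3 °C, which is < 55 °C, so it is Group H-9 (Self-Reactive).
Total Group H-9: (three 0.4 oz packs = 34.08 g) + (three 9 g packs = 27 g) + (two 0.6 oz packs = 34.08 g) = 95.16 g.
95.16 g ≤ 100 g (ocean vessel limit, Group H-9) — within limit.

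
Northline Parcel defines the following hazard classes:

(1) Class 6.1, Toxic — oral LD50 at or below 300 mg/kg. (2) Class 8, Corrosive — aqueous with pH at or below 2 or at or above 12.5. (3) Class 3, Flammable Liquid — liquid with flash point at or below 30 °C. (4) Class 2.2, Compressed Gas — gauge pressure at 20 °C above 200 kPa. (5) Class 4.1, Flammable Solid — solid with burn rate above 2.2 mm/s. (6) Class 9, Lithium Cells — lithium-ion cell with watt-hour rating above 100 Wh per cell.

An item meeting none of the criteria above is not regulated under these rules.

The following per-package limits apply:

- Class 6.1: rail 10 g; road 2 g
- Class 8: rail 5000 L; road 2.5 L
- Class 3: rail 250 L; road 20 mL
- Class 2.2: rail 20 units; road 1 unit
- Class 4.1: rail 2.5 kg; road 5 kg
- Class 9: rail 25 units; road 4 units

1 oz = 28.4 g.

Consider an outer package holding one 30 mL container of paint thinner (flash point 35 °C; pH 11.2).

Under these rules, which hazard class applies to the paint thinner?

pH 11.2 is between 2 and 12.5, so Class 8 does not apply.
flash point 35 °C is not below 30 °C, so Class 3 does not apply.
No criterion is met, so the item is not regulated.

Not regulated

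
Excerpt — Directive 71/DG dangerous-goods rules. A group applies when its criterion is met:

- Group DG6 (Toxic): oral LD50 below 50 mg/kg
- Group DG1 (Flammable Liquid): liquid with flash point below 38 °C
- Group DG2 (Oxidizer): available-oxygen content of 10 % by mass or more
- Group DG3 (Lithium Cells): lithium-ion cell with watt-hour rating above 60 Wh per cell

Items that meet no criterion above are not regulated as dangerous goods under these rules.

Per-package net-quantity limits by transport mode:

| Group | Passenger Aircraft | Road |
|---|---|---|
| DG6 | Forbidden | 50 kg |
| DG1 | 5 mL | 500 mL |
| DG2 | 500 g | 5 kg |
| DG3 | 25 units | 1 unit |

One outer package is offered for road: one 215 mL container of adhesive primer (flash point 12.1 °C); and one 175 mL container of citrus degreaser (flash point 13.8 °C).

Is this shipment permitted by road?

Adhesive primer: flash point 12.1 °C < 38 °C → Group DG1 (Flammable Liquid).
With flash point 13.8 °C (< 38 °C), the citrus degreaser falls in Group DG1.
Total Group DG1: 215 mL + 175 mL = 390 mL.
390 mL is within the road limit of 500 mL for Group DG1.

Yes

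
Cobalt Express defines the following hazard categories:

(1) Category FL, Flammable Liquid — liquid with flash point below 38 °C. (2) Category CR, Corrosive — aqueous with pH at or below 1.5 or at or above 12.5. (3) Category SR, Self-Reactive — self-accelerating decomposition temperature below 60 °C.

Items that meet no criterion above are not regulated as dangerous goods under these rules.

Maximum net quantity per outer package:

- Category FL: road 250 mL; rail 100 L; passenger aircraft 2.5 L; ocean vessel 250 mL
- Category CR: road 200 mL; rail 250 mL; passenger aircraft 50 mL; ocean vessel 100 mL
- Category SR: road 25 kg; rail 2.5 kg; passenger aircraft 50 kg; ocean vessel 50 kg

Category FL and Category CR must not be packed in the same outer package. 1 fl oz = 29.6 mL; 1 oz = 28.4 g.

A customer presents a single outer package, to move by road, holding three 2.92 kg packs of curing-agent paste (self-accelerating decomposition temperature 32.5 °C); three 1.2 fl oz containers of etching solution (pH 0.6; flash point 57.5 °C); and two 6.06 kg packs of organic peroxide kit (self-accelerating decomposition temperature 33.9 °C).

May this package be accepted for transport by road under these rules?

Yes

Self-accelerating decomposition temperature 32.5 °C meets the Category SR criterion (Self-Reactive), so the curing-agent paste is Category SR.
Etching solution: pH 0.6 ≤ 1.5 → Category CR (Corrosive).
With self-accelerating decomposition temperature 33.9 °C (< 60 °C), the organic peroxide kit falls in Category SR.
Total Category SR: (three 2.92 kg packs = 8.76 kg) + (two 6.06 kg packs = 12.12 kg) = 20.88 kg.
20.88 kg ≤ 25 kg (road limit, Category SR) — within limit.
Category CR quantity: three 1.2 fl oz containers = 106.56 mL.
106.56 mL is within the road limit of 200 mL for Category CR.
The segregation rule (Category FL with Category CR) does not apply to Category SR with Category CR.
Every hazard category is within its road limit and no segregation rule is violated.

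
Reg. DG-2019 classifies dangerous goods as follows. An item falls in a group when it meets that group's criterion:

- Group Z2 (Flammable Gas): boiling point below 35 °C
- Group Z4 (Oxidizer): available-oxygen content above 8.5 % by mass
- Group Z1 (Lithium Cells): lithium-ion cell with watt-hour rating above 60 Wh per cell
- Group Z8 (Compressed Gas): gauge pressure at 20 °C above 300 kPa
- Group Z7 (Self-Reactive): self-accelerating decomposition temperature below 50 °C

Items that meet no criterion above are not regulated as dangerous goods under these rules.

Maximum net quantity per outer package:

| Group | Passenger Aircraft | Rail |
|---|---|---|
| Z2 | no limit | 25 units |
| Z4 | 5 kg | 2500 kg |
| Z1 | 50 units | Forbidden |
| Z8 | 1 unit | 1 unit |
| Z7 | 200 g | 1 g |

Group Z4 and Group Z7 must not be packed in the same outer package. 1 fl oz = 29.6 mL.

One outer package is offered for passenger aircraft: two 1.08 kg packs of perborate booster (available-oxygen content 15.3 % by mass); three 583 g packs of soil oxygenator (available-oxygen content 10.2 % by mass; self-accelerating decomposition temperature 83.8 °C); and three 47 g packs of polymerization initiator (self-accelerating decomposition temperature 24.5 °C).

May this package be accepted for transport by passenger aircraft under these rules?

Perborate booster: available-oxygen content 15.3 % by mass > 8.5 % by mass → Group Z4 (Oxidizer).
Soil oxygenator: available-oxygen content 10.2 % by mass > 8.5 % by mass → Group Z4 (Oxidizer).
Self-accelerating decomposition temperature 24.5 °C meets the Group Z7 criterion (Self-Reactive), so the polymerization initiator is Group Z7.
Group Z4 net quantity: (two 1.08 kg packs = 2.16 kg) + (three 583 g packs = 1.749 kg) = 3.909 kg.
3.909 kg is within the passenger aircraft limit of 5 kg for Group Z4.
Group Z7 quantity: three 47 g packs = 141 g.
141 g ≤ 200 g (passenger aircraft limit, Group Z7) — within limit.
Group Z4 and Group Z7 may not share an outer package.

No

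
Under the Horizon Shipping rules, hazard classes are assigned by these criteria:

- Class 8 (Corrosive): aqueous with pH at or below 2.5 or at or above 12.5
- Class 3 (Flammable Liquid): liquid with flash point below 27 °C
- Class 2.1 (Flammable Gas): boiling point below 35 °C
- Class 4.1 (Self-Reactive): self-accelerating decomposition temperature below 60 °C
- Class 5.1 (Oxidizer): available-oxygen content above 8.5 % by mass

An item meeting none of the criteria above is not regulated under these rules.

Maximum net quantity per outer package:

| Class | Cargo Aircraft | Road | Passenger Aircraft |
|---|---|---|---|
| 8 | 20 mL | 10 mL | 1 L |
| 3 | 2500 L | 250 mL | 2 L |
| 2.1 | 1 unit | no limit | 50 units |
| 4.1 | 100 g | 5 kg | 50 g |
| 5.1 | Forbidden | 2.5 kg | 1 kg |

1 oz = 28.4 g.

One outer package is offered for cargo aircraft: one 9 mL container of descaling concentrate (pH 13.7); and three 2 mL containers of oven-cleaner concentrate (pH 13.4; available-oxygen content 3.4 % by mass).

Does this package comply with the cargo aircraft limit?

Yes

With pH 13.7 (≥ 12.5), the descaling concentrate falls in Class 8.
Oven-cleaner concentrate: pH 13.4 ≥ 12.5 → Class 8 (Corrosive).
Class 8 net quantity: 9 mL + (three 2 mL containers = 6 mL) = 15 mL.
15 mL is within the cargo aircraft limit of 20 mL for Class 8.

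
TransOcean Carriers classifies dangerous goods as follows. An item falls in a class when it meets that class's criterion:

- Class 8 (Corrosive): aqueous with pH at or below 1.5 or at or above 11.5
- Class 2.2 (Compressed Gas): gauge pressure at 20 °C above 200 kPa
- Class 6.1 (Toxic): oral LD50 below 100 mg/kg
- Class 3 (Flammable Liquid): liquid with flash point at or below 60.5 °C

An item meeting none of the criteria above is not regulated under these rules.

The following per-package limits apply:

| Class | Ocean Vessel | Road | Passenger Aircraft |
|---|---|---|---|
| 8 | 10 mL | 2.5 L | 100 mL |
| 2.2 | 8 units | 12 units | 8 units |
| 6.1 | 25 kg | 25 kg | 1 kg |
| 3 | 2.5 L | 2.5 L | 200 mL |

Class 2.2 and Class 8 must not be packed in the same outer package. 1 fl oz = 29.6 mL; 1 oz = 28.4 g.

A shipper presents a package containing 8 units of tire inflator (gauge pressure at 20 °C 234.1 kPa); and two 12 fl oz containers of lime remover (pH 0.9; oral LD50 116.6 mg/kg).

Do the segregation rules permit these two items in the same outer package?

No

Gauge pressure at 20 °C 234.1 kPa meets the Class 2.2 criterion (Compressed Gas), so the tire inflator is Class 2.2.
pH 0.9 meets the Class 8 criterion (Corrosive), so the lime remover is Class 8.
Class 2.2 and Class 8 may not share an outer package.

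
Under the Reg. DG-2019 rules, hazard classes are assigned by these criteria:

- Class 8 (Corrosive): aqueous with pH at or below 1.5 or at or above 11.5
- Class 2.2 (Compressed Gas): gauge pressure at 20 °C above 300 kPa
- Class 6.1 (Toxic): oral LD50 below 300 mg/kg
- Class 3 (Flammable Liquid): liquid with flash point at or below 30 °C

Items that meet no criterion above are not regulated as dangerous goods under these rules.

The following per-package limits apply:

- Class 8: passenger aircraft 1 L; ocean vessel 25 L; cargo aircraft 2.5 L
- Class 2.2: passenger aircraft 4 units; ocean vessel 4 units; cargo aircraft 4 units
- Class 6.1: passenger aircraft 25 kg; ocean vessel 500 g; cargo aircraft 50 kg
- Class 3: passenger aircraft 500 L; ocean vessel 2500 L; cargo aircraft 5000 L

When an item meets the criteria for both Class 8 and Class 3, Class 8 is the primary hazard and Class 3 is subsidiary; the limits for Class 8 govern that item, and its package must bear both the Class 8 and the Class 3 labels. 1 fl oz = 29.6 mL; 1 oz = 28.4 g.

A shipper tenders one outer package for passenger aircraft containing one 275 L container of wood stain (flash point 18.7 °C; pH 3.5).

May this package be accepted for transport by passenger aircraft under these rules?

Flash point 18.7 °C meets the Class 3 criterion (Flammable Liquid), so the wood stain is Class 3.
Class 3 quantity: 275 L.
275 L is within the passenger aircraft limit of 500 L for Class 3.

Yes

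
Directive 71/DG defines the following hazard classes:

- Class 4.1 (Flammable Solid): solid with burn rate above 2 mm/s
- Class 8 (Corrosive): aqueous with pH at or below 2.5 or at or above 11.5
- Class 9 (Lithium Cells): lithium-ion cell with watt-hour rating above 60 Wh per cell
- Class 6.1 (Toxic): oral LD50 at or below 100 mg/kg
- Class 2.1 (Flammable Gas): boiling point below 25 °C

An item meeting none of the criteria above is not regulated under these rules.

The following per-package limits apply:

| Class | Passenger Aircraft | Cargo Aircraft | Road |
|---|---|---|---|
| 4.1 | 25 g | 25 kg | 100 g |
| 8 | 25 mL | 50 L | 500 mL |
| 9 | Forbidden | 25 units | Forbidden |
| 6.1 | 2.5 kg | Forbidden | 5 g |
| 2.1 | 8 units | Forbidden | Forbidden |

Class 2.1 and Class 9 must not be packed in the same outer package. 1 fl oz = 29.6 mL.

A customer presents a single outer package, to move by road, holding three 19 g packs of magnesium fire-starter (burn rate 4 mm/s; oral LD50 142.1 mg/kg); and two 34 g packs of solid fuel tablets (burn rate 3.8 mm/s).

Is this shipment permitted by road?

Magnesium fire-starter: burn rate 4 mm/s > 2 mm/s → Class 4.1 (Flammable Solid).
With burn rate 3.8 mm/s (> 2 mm/s), the solid fuel tablets fall in Class 4.1.
Class 4.1 net quantity: (three 19 g packs = 57 g) + (two 34 g packs = 68 g) = 125 g.
That exceeds the Class 4.1 road limit of 100 g.

No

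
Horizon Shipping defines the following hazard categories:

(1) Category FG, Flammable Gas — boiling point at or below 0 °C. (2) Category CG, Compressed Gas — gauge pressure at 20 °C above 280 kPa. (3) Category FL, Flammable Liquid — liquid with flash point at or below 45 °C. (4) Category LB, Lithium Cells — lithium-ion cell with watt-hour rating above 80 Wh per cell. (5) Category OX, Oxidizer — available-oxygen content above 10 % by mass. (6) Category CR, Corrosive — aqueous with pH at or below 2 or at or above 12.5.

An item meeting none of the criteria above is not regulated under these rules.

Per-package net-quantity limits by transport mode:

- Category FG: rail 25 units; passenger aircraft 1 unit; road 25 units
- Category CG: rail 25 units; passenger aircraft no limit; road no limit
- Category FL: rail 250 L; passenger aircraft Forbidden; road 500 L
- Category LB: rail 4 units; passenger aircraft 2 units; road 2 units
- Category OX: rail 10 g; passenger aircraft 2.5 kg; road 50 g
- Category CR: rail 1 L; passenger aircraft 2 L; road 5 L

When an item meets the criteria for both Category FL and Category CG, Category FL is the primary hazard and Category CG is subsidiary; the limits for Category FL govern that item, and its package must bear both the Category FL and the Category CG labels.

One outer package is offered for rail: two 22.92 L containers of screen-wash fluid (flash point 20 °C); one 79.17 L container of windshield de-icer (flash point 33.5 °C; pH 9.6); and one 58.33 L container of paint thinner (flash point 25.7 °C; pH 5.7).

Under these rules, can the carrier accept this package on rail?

Flash point 20 °C meets the Category FL criterion (Flammable Liquid), so the screen-wash fluid is Category FL.
Windshield de-icer: flash point 33.5 °C ≤ 45 °C → Category FL (Flammable Liquid).
With flash point 25.7 °C (≤ 45 °C), the paint thinner falls in Category FL.
Total Category FL: (two 22.92 L containers = 45.84 L) + 79.17 L + 58.33 L = 183.34 L.
That is within the Category FL rail limit of 250 L.

Yes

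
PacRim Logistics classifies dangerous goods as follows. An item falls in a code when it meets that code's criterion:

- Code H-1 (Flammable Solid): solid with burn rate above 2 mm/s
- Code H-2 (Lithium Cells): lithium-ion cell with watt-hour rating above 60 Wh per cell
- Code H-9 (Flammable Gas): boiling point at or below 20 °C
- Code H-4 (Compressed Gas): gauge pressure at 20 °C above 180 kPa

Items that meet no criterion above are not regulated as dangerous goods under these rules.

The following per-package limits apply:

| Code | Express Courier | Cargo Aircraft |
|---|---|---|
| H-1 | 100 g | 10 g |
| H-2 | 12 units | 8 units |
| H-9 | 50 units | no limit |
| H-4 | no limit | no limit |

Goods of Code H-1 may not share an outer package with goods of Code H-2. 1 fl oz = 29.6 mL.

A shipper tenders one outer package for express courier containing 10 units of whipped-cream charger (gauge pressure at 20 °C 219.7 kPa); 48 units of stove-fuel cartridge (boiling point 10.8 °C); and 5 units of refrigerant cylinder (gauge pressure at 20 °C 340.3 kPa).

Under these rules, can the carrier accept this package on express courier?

With gauge pressure at 20 °C 219.7 kPa (> 180 kPa), the whipped-cream charger falls in Code H-4.
Boiling point 10.8 °C meets the Code H-9 criterion (Flammable Gas), so the stove-fuel cartridge is Code H-9.
The refrigerant cylinder has gauge pressure at 20 °C 340.3 kPa, which is > 180 kPa, so it is Code H-4 (Compressed Gas).
Total Code H-4: 10 units + 5 units = 15 units.
Code H-4 has no per-package limit by express courier.
Code H-9 quantity: 48 units.
48 units is within the express courier limit of 50 units for Code H-9.
The segregation rule (Code H-1 with Code H-2) does not apply to Code H-4 with Code H-9.
Every hazard code is within its express courier limit and no segregation rule is violated.

Yes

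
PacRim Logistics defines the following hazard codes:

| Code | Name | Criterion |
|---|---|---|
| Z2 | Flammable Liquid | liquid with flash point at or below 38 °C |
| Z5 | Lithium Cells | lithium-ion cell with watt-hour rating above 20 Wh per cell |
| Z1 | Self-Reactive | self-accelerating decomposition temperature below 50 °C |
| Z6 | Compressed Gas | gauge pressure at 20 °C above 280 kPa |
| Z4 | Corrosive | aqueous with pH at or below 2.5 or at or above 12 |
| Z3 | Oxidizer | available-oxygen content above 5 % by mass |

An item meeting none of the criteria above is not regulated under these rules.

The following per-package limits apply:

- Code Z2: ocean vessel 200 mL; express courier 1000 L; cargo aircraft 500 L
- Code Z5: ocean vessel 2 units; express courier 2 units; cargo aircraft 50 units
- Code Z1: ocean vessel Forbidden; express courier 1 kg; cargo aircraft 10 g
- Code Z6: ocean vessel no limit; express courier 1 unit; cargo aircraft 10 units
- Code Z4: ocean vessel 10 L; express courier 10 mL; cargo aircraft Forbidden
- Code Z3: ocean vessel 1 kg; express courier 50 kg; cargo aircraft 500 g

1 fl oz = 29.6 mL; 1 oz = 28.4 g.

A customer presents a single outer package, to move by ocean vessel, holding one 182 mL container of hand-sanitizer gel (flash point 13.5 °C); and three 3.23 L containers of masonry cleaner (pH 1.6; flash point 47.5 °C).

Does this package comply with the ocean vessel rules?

The hand-sanitizer gel has flash point 13.5 °C, which is ≤ 38 °C, so it is Code Z2 (Flammable Liquid).
The masonry cleaner has pH 1.6, which is ≤ 2.5, so it is Code Z4 (Corrosive).
Code Z2 quantity: 182 mL.
That is within the Code Z2 ocean vessel limit of 200 mL.
Code Z4 quantity: three 3.23 L containers = 9.69 L.
That is within the Code Z4 ocean vessel limit of 10 L.
Every hazard code is within its ocean vessel limit and no segregation rule is violated.

Yes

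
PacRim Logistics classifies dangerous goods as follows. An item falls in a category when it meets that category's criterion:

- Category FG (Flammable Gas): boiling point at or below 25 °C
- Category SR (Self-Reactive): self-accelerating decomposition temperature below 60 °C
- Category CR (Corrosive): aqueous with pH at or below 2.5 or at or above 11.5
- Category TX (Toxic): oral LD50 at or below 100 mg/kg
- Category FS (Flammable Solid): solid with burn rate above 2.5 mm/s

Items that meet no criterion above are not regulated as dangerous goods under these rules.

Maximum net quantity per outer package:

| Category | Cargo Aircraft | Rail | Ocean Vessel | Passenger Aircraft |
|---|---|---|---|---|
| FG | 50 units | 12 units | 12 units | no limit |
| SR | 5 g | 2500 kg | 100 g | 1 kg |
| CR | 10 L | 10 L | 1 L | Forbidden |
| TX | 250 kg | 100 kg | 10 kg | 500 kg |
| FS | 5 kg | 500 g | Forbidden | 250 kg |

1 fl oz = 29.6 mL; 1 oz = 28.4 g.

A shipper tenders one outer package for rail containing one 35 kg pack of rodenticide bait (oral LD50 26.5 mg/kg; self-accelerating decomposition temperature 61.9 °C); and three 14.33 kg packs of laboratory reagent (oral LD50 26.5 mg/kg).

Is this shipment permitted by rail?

Yes

The rodenticide bait has oral LD50 26.5 mg/kg, which is ≤ 100 mg/kg, so it is Category TX (Toxic).
Oral LD50 26.5 mg/kg meets the Category TX criterion (Toxic), so the laboratory reagent is Category TX.
Total Category TX: 35 kg + (three 14.33 kg packs = 42.99 kg) = 77.99 kg.
That is within the Category TX rail limit of 100 kg.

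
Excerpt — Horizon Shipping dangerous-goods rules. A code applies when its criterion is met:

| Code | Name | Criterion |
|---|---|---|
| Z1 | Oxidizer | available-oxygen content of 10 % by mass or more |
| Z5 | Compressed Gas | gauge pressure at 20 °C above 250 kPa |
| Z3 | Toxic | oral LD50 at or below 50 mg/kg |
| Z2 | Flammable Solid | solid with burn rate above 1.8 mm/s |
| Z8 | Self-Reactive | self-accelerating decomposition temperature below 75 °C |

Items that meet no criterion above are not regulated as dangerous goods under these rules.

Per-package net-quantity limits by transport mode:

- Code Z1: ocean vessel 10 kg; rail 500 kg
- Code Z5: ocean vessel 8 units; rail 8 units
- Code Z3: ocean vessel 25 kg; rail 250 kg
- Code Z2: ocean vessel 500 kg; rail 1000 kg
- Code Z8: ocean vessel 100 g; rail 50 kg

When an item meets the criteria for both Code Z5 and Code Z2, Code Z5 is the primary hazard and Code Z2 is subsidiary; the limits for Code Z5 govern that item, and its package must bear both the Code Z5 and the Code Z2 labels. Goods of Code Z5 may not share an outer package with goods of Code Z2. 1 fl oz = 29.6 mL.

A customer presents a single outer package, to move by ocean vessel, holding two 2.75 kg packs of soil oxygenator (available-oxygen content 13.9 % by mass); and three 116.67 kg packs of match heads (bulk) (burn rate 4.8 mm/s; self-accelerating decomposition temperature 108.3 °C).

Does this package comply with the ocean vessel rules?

Available-oxygen content 13.9 % by mass meets the Code Z1 criterion (Oxidizer), so the soil oxygenator is Code Z1.
The match heads (bulk) have burn rate 4.8 mm/s, which is > 1.8 mm/s, so they are Code Z2 (Flammable Solid).
Code Z2 quantity: three 116.67 kg packs = 350.01 kg.
350.01 kg is within the ocean vessel limit of 500 kg for Code Z2.
Code Z1 quantity: two 2.75 kg packs = 5.5 kg.
That is within the Code Z1 ocean vessel limit of 10 kg.
The segregation rule (Code Z5 with Code Z2) does not apply to Code Z2 with Code Z1.
Every hazard code is within its ocean vessel limit and no segregation rule is violated.

Yes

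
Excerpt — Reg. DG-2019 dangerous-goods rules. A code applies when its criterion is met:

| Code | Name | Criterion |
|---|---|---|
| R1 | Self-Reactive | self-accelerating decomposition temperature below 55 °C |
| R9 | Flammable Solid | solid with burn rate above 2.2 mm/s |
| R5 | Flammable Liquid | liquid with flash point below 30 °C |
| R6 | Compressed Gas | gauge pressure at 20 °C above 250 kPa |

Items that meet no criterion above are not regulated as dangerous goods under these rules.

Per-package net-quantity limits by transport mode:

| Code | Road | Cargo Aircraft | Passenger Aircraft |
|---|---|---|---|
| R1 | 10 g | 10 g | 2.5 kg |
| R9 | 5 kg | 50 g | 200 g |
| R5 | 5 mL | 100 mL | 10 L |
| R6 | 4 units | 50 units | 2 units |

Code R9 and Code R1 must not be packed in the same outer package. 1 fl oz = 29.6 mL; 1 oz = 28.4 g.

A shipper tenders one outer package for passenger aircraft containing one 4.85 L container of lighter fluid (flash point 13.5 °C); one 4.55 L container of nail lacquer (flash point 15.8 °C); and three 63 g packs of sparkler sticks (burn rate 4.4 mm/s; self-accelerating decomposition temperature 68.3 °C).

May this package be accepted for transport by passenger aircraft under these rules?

Yes

Lighter fluid: flash point 13.5 °C < 30 °C → Code R5 (Flammable Liquid).
The nail lacquer has flash point 15.8 °C, which is < 30 °C, so it is Code R5 (Flammable Liquid).
With burn rate 4.4 mm/s (> 2.2 mm/s), the sparkler sticks fall in Code R9.
Code R9 quantity: three 63 g packs = 189 g.
189 g ≤ 200 g (passenger aircraft limit, Code R9) — within limit.
Code R5 net quantity: 4.85 L + 4.55 L = 9.4 L.
9.4 L is within the passenger aircraft limit of 10 L for Code R5.
The segregation rule (Code R9 with Code R1) does not apply to Code R9 with Code R5.
Every hazard code is within its passenger aircraft limit and no segregation rule is violated.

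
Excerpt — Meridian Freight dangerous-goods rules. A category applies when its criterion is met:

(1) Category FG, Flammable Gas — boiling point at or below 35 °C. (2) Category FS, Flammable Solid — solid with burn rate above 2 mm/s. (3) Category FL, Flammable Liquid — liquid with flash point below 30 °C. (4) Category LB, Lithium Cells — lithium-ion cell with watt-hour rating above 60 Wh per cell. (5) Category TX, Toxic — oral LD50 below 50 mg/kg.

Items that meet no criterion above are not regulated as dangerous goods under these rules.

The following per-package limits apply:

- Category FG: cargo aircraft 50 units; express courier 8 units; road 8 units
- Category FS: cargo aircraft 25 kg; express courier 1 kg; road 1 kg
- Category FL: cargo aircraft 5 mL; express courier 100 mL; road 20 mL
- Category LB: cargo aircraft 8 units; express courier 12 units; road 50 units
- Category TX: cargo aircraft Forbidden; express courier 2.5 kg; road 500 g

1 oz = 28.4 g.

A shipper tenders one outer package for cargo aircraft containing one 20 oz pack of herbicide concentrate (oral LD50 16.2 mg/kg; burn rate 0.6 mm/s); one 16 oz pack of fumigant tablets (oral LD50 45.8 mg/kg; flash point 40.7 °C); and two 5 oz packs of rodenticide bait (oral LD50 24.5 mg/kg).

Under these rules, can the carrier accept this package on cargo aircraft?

No

With oral LD50 16.2 mg/kg (< 50 mg/kg), the herbicide concentrate falls in Category TX.
Oral LD50 45.8 mg/kg meets the Category TX criterion (Toxic), so the fumigant tablets are Category TX.
With oral LD50 24.5 mg/kg (< 50 mg/kg), the rodenticide bait falls in Category TX.
Total Category TX: (one 20 oz pack = 568 g) + (one 16 oz pack = 454.4 g) + (two 5 oz packs = 284 g) = 1306.4 g.
Category TX is Forbidden by cargo aircraft.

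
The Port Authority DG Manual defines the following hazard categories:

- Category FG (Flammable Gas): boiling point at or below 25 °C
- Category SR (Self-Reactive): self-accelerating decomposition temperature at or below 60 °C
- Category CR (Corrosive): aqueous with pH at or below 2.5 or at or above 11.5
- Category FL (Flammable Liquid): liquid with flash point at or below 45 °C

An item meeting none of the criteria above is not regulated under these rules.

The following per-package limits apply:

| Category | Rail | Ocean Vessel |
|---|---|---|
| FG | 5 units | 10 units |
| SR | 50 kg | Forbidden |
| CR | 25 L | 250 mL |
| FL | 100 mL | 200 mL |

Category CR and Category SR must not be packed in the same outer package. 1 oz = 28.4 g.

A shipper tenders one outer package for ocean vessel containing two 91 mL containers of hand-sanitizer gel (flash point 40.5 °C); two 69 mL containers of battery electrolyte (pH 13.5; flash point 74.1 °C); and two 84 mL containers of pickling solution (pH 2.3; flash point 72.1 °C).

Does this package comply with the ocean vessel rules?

Hand-sanitizer gel: flash point 40.5 °C ≤ 45 °C → Category FL (Flammable Liquid).
The battery electrolyte has pH 13.5, which is ≥ 11.5, so it is Category CR (Corrosive).
The pickling solution has pH 2.3, which is ≤ 2.5, so it is Category CR (Corrosive).
Category CR net quantity: (two 69 mL containers = 138 mL) + (two 84 mL containers = 168 mL) = 306 mL.
306 mL exceeds the ocean vessel limit of 250 mL for Category CR.
Category FL quantity: two 91 mL containers = 182 mL.
That is within the Category FL ocean vessel limit of 200 mL.
The segregation rule (Category CR with Category SR) does not apply to Category CR with Category FL.

No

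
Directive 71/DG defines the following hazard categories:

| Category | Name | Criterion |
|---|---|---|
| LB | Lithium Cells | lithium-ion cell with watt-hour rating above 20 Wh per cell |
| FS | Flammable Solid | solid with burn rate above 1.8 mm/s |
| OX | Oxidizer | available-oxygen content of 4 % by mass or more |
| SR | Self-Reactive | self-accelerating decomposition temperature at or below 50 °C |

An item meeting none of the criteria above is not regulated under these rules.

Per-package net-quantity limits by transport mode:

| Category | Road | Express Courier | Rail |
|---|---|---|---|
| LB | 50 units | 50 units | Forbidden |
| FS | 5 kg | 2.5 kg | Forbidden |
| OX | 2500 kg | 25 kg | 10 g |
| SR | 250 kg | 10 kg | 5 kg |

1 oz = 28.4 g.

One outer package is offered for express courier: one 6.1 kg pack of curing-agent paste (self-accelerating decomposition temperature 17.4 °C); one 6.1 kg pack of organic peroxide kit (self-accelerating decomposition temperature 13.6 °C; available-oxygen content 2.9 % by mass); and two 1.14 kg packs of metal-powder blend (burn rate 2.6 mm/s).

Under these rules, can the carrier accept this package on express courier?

No

With self-accelerating decomposition temperature 17.4 °C (≤ 50 °C), the curing-agent paste falls in Category SR.
Organic peroxide kit: self-accelerating decomposition temperature 13.6 °C ≤ 50 °C → Category SR (Self-Reactive).
With burn rate 2.6 mm/s (> 1.8 mm/s), the metal-powder blend falls in Category FS.
Total Category SR: 6.1 kg + 6.1 kg = 12.2 kg.
12.2 kg exceeds the express courier limit of 10 kg for Category SR.
Category FS quantity: two 1.14 kg packs = 2.28 kg.
That is within the Category FS express courier limit of 2.5 kg.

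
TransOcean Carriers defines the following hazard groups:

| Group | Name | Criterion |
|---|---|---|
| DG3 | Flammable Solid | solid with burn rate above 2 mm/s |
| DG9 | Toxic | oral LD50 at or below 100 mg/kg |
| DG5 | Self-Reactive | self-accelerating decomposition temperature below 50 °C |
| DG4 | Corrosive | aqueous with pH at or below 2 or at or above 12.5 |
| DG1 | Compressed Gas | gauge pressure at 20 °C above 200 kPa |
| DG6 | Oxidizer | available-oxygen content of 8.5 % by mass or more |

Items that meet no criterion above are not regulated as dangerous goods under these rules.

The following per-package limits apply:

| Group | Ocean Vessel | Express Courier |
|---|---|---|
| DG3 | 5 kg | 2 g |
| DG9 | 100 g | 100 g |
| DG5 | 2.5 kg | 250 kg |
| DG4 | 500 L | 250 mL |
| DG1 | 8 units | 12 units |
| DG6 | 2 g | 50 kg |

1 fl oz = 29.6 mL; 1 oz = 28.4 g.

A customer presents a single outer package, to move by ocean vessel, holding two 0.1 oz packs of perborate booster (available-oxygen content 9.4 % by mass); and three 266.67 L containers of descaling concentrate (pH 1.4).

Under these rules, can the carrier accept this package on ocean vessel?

Available-oxygen content 9.4 % by mass meets the Group DG6 criterion (Oxidizer), so the perborate booster is Group DG6.
Descaling concentrate: pH 1.4 ≤ 2 → Group DG4 (Corrosive).
Group DG4 quantity: three 266.67 L containers = 800.01 L.
800.01 L > 500 L (ocean vessel limit, Group DG4) — over the limit.
Group DG6 quantity: two 0.1 oz packs = 5.68 g.
5.68 g > 2 g (ocean vessel limit, Group DG6) — over the limit.

No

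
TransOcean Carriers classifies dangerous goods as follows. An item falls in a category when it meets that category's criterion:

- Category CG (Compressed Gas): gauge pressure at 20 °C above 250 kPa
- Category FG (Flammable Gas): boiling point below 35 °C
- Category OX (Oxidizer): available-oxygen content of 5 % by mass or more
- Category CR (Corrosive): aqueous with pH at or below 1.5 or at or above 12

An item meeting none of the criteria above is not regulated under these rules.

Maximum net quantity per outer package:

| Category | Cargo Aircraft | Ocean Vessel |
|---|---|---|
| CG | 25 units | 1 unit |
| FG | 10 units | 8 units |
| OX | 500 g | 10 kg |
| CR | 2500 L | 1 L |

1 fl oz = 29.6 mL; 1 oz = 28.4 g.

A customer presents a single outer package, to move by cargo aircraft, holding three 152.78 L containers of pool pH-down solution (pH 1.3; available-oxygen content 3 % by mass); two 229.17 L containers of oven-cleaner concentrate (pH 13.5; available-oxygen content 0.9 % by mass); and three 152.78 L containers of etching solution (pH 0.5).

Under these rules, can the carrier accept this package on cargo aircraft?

Yes

With pH 1.3 (≤ 1.5), the pool pH-down solution falls in Category CR.
The oven-cleaner concentrate has pH 13.5, which is ≥ 12, so it is Category CR (Corrosive).
Etching solution: pH 0.5 ≤ 1.5 → Category CR (Corrosive).
Category CR net quantity: (three 152.78 L containers = 458.34 L) + (two 229.17 L containers = 458.34 L) + (three 152.78 L containers = 458.34 L) = 1375.02 L.
That is within the Category CR cargo aircraft limit of 2500 L.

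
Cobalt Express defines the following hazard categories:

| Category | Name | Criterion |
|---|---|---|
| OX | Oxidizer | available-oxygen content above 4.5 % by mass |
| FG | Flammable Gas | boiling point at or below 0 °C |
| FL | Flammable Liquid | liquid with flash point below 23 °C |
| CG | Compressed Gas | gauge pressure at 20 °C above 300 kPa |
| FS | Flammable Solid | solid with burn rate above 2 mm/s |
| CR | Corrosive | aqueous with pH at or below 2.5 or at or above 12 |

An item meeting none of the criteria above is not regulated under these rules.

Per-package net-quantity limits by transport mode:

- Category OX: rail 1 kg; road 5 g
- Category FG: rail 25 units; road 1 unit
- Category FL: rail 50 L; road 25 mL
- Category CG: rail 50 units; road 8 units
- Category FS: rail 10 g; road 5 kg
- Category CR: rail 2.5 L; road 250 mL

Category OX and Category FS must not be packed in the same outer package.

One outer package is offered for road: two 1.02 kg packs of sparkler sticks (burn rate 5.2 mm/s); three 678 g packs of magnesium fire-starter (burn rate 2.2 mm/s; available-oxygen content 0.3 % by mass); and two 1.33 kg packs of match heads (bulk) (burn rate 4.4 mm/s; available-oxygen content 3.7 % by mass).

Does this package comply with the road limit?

Sparkler sticks: burn rate 5.2 mm/s > 2 mm/s → Category FS (Flammable Solid).
Magnesium fire-starter: burn rate 2.2 mm/s > 2 mm/s → Category FS (Flammable Solid).
With burn rate 4.4 mm/s (> 2 mm/s), the match heads (bulk) fall in Category FS.
Category FS net quantity: (two 1.02 kg packs = 2.04 kg) + (three 678 g packs = 2.034 kg) + (two 1.33 kg packs = 2.66 kg) = 6.734 kg.
6.734 kg > 5 kg (road limit, Category FS) — over the limit.

No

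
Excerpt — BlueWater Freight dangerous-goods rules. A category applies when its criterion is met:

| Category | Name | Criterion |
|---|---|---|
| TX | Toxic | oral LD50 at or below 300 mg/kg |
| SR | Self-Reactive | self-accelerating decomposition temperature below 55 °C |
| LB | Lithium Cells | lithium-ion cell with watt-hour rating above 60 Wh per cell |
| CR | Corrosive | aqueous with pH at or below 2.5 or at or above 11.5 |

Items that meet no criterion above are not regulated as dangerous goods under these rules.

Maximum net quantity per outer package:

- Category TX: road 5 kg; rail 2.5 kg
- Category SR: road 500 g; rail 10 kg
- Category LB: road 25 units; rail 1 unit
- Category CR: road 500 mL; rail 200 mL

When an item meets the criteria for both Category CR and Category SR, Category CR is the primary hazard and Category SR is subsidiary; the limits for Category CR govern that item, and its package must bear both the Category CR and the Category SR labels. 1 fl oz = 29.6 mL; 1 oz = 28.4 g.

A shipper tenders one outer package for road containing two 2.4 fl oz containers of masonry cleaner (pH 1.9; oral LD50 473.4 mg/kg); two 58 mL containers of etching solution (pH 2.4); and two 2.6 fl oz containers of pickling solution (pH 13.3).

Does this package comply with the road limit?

pH 1.9 meets the Category CR criterion (Corrosive), so the masonry cleaner is Category CR.
The etching solution has pH 2.4, which is ≤ 2.5, so it is Category CR (Corrosive).
With pH 13.3 (≥ 11.5), the pickling solution falls in Category CR.
Category CR net quantity: (two 2.4 fl oz containers = 142.08 mL) + (two 58 mL containers = 116 mL) + (two 2.6 fl oz containers = 153.92 mL) = 412 mL.
412 mL ≤ 500 mL (road limit, Category CR) — within limit.

Yes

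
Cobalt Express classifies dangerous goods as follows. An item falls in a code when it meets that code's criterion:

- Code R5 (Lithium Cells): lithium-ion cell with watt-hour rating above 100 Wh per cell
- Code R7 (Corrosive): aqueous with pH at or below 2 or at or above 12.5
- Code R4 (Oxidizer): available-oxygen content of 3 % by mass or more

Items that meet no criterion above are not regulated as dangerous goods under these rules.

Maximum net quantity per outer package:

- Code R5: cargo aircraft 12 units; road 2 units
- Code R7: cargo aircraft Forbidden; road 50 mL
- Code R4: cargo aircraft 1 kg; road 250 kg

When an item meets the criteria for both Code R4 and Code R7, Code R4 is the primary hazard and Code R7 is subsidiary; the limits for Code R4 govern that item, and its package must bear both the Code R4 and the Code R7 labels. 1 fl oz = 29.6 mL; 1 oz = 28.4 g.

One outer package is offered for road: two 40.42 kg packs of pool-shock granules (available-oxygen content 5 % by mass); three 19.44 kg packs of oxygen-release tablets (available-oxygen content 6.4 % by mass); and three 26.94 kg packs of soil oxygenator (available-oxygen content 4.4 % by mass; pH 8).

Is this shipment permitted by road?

Pool-shock granules: available-oxygen content 5 % by mass ≥ 3 % by mass → Code R4 (Oxidizer).
With available-oxygen content 6.4 % by mass (≥ 3 % by mass), the oxygen-release tablets fall in Code R4.
Available-oxygen content 4.4 % by mass meets the Code R4 criterion (Oxidizer), so the soil oxygenator is Code R4.
Total Code R4: (two 40.42 kg packs = 80.84 kg) + (three 19.44 kg packs = 58.32 kg) + (three 26.94 kg packs = 80.82 kg) = 219.98 kg.
219.98 kg ≤ 250 kg (road limit, Code R4) — within limit.

Yes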